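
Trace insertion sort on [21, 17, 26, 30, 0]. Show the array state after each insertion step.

First element 21 is already 'sorted'
Insert 17: shifted 1 elements -> [17, 21, 26, 30, 0]
Insert 26: shifted 0 elements -> [17, 21, 26, 30, 0]
Insert 30: shifted 0 elements -> [17, 21, 26, 30, 0]
Insert 0: shifted 4 elements -> [0, 17, 21, 26, 30]


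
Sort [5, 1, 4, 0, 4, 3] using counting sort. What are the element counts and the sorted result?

Count array: [1, 1, 0, 1, 2, 1]
(count[i] = number of elements equal to i)
Cumulative count: [1, 2, 2, 3, 5, 6]
Sorted: [0, 1, 3, 4, 4, 5]


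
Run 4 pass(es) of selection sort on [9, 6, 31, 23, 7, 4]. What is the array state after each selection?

Pass 1: Select minimum 4 at index 5, swap -> [4, 6, 31, 23, 7, 9]
Pass 2: Select minimum 6 at index 1, swap -> [4, 6, 31, 23, 7, 9]
Pass 3: Select minimum 7 at index 4, swap -> [4, 6, 7, 23, 31, 9]
Pass 4: Select minimum 9 at index 5, swap -> [4, 6, 7, 9, 31, 23]


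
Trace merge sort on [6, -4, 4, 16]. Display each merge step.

Divide and conquer:
  Merge [6] + [-4] -> [-4, 6]
  Merge [4] + [16] -> [4, 16]
  Merge [-4, 6] + [4, 16] -> [-4, 4, 6, 16]


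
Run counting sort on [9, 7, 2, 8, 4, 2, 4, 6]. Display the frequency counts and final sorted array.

Count array: [0, 0, 2, 0, 2, 0, 1, 1, 1, 1]
(count[i] = number of elements equal to i)
Cumulative count: [0, 0, 2, 2, 4, 4, 5, 6, 7, 8]
Sorted: [2, 2, 4, 4, 6, 7, 8, 9]


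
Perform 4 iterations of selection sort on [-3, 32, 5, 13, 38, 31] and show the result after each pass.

Pass 1: Select minimum -3 at index 0, swap -> [-3, 32, 5, 13, 38, 31]
Pass 2: Select minimum 5 at index 2, swap -> [-3, 5, 32, 13, 38, 31]
Pass 3: Select minimum 13 at index 3, swap -> [-3, 5, 13, 32, 38, 31]
Pass 4: Select minimum 31 at index 5, swap -> [-3, 5, 13, 31, 38, 32]


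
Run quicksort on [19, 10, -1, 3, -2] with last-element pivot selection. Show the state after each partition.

Partition 1: pivot=-2 at index 0 -> [-2, 10, -1, 3, 19]
Partition 2: pivot=19 at index 4 -> [-2, 10, -1, 3, 19]
Partition 3: pivot=3 at index 2 -> [-2, -1, 3, 10, 19]


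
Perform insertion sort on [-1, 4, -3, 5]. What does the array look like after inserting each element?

First element -1 is already 'sorted'
Insert 4: shifted 0 elements -> [-1, 4, -3, 5]
Insert -3: shifted 2 elements -> [-3, -1, 4, 5]
Insert 5: shifted 0 elements -> [-3, -1, 4, 5]


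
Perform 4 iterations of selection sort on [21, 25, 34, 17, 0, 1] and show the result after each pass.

Pass 1: Select minimum 0 at index 4, swap -> [0, 25, 34, 17, 21, 1]
Pass 2: Select minimum 1 at index 5, swap -> [0, 1, 34, 17, 21, 25]
Pass 3: Select minimum 17 at index 3, swap -> [0, 1, 17, 34, 21, 25]
Pass 4: Select minimum 21 at index 4, swap -> [0, 1, 17, 21, 34, 25]


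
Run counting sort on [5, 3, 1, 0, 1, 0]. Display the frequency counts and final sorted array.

Count array: [2, 2, 0, 1, 0, 1]
(count[i] = number of elements equal to i)
Cumulative count: [2, 4, 4, 5, 5, 6]
Sorted: [0, 0, 1, 1, 3, 5]


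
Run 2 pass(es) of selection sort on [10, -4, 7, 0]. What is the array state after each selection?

Pass 1: Select minimum -4 at index 1, swap -> [-4, 10, 7, 0]
Pass 2: Select minimum 0 at index 3, swap -> [-4, 0, 7, 10]


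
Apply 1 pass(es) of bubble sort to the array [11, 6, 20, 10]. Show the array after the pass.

After pass 1: [6, 11, 10, 20] (2 swaps)
Total swaps: 2


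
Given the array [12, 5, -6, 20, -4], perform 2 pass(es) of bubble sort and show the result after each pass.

After pass 1: [5, -6, 12, -4, 20] (3 swaps)
After pass 2: [-6, 5, -4, 12, 20] (2 swaps)
Total swaps: 5


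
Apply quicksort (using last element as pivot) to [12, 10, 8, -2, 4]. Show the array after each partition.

Partition 1: pivot=4 at index 1 -> [-2, 4, 8, 12, 10]
Partition 2: pivot=10 at index 3 -> [-2, 4, 8, 10, 12]


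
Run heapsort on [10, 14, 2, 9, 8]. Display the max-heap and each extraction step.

Build heap: [14, 10, 2, 9, 8]
Extract 14: [10, 9, 2, 8, 14]
Extract 10: [9, 8, 2, 10, 14]
Extract 9: [8, 2, 9, 10, 14]
Extract 8: [2, 8, 9, 10, 14]


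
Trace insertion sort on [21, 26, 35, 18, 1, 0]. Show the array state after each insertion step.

First element 21 is already 'sorted'
Insert 26: shifted 0 elements -> [21, 26, 35, 18, 1, 0]
Insert 35: shifted 0 elements -> [21, 26, 35, 18, 1, 0]
Insert 18: shifted 3 elements -> [18, 21, 26, 35, 1, 0]
Insert 1: shifted 4 elements -> [1, 18, 21, 26, 35, 0]
Insert 0: shifted 5 elements -> [0, 1, 18, 21, 26, 35]


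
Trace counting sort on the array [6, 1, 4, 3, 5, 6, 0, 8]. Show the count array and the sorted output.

Count array: [1, 1, 0, 1, 1, 1, 2, 0, 1]
(count[i] = number of elements equal to i)
Cumulative count: [1, 2, 2, 3, 4, 5, 7, 7, 8]
Sorted: [0, 1, 3, 4, 5, 6, 6, 8]


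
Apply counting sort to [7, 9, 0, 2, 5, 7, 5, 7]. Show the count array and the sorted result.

Count array: [1, 0, 1, 0, 0, 2, 0, 3, 0, 1]
(count[i] = number of elements equal to i)
Cumulative count: [1, 1, 2, 2, 2, 4, 4, 7, 7, 8]
Sorted: [0, 2, 5, 5, 7, 7, 7, 9]


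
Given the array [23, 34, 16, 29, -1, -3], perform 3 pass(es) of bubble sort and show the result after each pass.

After pass 1: [23, 16, 29, -1, -3, 34] (4 swaps)
After pass 2: [16, 23, -1, -3, 29, 34] (3 swaps)
After pass 3: [16, -1, -3, 23, 29, 34] (2 swaps)
Total swaps: 9


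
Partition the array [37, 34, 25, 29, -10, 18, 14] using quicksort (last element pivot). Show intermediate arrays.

Partition 1: pivot=14 at index 1 -> [-10, 14, 25, 29, 37, 18, 34]
Partition 2: pivot=34 at index 5 -> [-10, 14, 25, 29, 18, 34, 37]
Partition 3: pivot=18 at index 2 -> [-10, 14, 18, 29, 25, 34, 37]
Partition 4: pivot=25 at index 3 -> [-10, 14, 18, 25, 29, 34, 37]


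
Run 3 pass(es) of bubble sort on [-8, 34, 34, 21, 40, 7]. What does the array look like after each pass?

After pass 1: [-8, 34, 21, 34, 7, 40] (2 swaps)
After pass 2: [-8, 21, 34, 7, 34, 40] (2 swaps)
After pass 3: [-8, 21, 7, 34, 34, 40] (1 swaps)
Total swaps: 5


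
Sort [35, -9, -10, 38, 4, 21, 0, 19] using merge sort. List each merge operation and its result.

Divide and conquer:
  Merge [35] + [-9] -> [-9, 35]
  Merge [-10] + [38] -> [-10, 38]
  Merge [-9, 35] + [-10, 38] -> [-10, -9, 35, 38]
  Merge [4] + [21] -> [4, 21]
  Merge [0] + [19] -> [0, 19]
  Merge [4, 21] + [0, 19] -> [0, 4, 19, 21]
  Merge [-10, -9, 35, 38] + [0, 4, 19, 21] -> [-10, -9, 0, 4, 19, 21, 35, 38]


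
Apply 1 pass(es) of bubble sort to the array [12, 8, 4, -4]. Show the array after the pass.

After pass 1: [8, 4, -4, 12] (3 swaps)
Total swaps: 3


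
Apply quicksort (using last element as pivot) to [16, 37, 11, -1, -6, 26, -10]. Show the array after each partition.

Partition 1: pivot=-10 at index 0 -> [-10, 37, 11, -1, -6, 26, 16]
Partition 2: pivot=16 at index 4 -> [-10, 11, -1, -6, 16, 26, 37]
Partition 3: pivot=-6 at index 1 -> [-10, -6, -1, 11, 16, 26, 37]
Partition 4: pivot=11 at index 3 -> [-10, -6, -1, 11, 16, 26, 37]
Partition 5: pivot=37 at index 6 -> [-10, -6, -1, 11, 16, 26, 37]


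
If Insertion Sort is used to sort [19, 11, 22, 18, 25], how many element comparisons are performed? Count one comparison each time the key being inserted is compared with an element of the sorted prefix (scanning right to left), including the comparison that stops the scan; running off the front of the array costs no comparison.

Insert 11: 19 > 11 (shift), reached front = 1 comparison(s) -> [11, 19, 22, 18, 25]
Insert 22: 19 <= 22 (stop) = 1 comparison(s) -> [11, 19, 22, 18, 25]
Insert 18: 22 > 18 (shift), 19 > 18 (shift), 11 <= 18 (stop) = 3 comparison(s) -> [11, 18, 19, 22, 25]
Insert 25: 22 <= 25 (stop) = 1 comparison(s) -> [11, 18, 19, 22, 25]
Total comparisons: 1 + 1 + 3 + 1 = 6


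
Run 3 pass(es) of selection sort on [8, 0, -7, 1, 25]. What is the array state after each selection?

Pass 1: Select minimum -7 at index 2, swap -> [-7, 0, 8, 1, 25]
Pass 2: Select minimum 0 at index 1, swap -> [-7, 0, 8, 1, 25]
Pass 3: Select minimum 1 at index 3, swap -> [-7, 0, 1, 8, 25]


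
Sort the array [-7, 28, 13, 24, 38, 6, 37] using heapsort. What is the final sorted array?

Build heap: [38, 28, 37, 24, -7, 6, 13]
Extract 38: [37, 28, 13, 24, -7, 6, 38]
Extract 37: [28, 24, 13, 6, -7, 37, 38]
Extract 28: [24, 6, 13, -7, 28, 37, 38]
Extract 24: [13, 6, -7, 24, 28, 37, 38]
Extract 13: [6, -7, 13, 24, 28, 37, 38]
Extract 6: [-7, 6, 13, 24, 28, 37, 38]


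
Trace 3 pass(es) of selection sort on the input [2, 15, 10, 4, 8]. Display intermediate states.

Pass 1: Select minimum 2 at index 0, swap -> [2, 15, 10, 4, 8]
Pass 2: Select minimum 4 at index 3, swap -> [2, 4, 10, 15, 8]
Pass 3: Select minimum 8 at index 4, swap -> [2, 4, 8, 15, 10]


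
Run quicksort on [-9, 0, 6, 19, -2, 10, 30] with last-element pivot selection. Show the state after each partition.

Partition 1: pivot=30 at index 6 -> [-9, 0, 6, 19, -2, 10, 30]
Partition 2: pivot=10 at index 4 -> [-9, 0, 6, -2, 10, 19, 30]
Partition 3: pivot=-2 at index 1 -> [-9, -2, 6, 0, 10, 19, 30]
Partition 4: pivot=0 at index 2 -> [-9, -2, 0, 6, 10, 19, 30]


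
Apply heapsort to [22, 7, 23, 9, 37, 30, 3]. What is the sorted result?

Build heap: [37, 22, 30, 9, 7, 23, 3]
Extract 37: [30, 22, 23, 9, 7, 3, 37]
Extract 30: [23, 22, 3, 9, 7, 30, 37]
Extract 23: [22, 9, 3, 7, 23, 30, 37]
Extract 22: [9, 7, 3, 22, 23, 30, 37]
Extract 9: [7, 3, 9, 22, 23, 30, 37]
Extract 7: [3, 7, 9, 22, 23, 30, 37]


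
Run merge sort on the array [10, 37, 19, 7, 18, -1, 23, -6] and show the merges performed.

Divide and conquer:
  Merge [10] + [37] -> [10, 37]
  Merge [19] + [7] -> [7, 19]
  Merge [10, 37] + [7, 19] -> [7, 10, 19, 37]
  Merge [18] + [-1] -> [-1, 18]
  Merge [23] + [-6] -> [-6, 23]
  Merge [-1, 18] + [-6, 23] -> [-6, -1, 18, 23]
  Merge [7, 10, 19, 37] + [-6, -1, 18, 23] -> [-6, -1, 7, 10, 18, 19, 23, 37]


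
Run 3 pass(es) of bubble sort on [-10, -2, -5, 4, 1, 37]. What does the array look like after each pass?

After pass 1: [-10, -5, -2, 1, 4, 37] (2 swaps)
After pass 2: [-10, -5, -2, 1, 4, 37] (0 swaps)
After pass 3: [-10, -5, -2, 1, 4, 37] (0 swaps)
Total swaps: 2


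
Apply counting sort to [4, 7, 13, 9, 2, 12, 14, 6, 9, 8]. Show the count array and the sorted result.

Count array: [0, 0, 1, 0, 1, 0, 1, 1, 1, 2, 0, 0, 1, 1, 1]
(count[i] = number of elements equal to i)
Cumulative count: [0, 0, 1, 1, 2, 2, 3, 4, 5, 7, 7, 7, 8, 9, 10]
Sorted: [2, 4, 6, 7, 8, 9, 9, 12, 13, 14]


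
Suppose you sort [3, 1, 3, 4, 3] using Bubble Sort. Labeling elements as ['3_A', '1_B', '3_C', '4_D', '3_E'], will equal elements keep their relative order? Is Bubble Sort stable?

Trace Bubble Sort on the labeled array (the key is the number; the letter only tracks identity):
  After pass 1: [1_B, 3_A, 3_C, 3_E, 4_D]
  After pass 2: [1_B, 3_A, 3_C, 3_E, 4_D] (no swaps, done)
Final order: [1_B, 3_A, 3_C, 3_E, 4_D]
Equal keys:
  value 3: originally 3_A, 3_C, 3_E; after sorting 3_A, 3_C, 3_E -> order preserved
All equal keys kept their original relative order. Bubble Sort is stable: it only swaps adjacent elements when the left one is strictly greater, so equal keys never move past each other.
Answer: Stable


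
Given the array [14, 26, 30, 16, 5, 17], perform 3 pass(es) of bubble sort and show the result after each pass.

After pass 1: [14, 26, 16, 5, 17, 30] (3 swaps)
After pass 2: [14, 16, 5, 17, 26, 30] (3 swaps)
After pass 3: [14, 5, 16, 17, 26, 30] (1 swaps)
Total swaps: 7


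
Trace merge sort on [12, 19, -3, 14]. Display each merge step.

Divide and conquer:
  Merge [12] + [19] -> [12, 19]
  Merge [-3] + [14] -> [-3, 14]
  Merge [12, 19] + [-3, 14] -> [-3, 12, 14, 19]


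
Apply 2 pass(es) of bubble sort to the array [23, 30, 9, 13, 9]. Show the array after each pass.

After pass 1: [23, 9, 13, 9, 30] (3 swaps)
After pass 2: [9, 13, 9, 23, 30] (3 swaps)
Total swaps: 6


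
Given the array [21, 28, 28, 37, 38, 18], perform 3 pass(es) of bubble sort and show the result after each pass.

After pass 1: [21, 28, 28, 37, 18, 38] (1 swaps)
After pass 2: [21, 28, 28, 18, 37, 38] (1 swaps)
After pass 3: [21, 28, 18, 28, 37, 38] (1 swaps)
Total swaps: 3


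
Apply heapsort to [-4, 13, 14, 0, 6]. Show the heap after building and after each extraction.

Build heap: [14, 13, -4, 0, 6]
Extract 14: [13, 6, -4, 0, 14]
Extract 13: [6, 0, -4, 13, 14]
Extract 6: [0, -4, 6, 13, 14]
Extract 0: [-4, 0, 6, 13, 14]


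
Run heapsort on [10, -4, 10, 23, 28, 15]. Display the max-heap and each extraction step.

Build heap: [28, 23, 15, 10, -4, 10]
Extract 28: [23, 10, 15, 10, -4, 28]
Extract 23: [15, 10, -4, 10, 23, 28]
Extract 15: [10, 10, -4, 15, 23, 28]
Extract 10: [10, -4, 10, 15, 23, 28]
Extract 10: [-4, 10, 10, 15, 23, 28]


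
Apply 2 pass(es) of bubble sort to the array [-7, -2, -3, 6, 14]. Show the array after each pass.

After pass 1: [-7, -3, -2, 6, 14] (1 swaps)
After pass 2: [-7, -3, -2, 6, 14] (0 swaps)
Total swaps: 1


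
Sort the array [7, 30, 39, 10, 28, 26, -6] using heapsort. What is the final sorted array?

Build heap: [39, 30, 26, 10, 28, 7, -6]
Extract 39: [30, 28, 26, 10, -6, 7, 39]
Extract 30: [28, 10, 26, 7, -6, 30, 39]
Extract 28: [26, 10, -6, 7, 28, 30, 39]
Extract 26: [10, 7, -6, 26, 28, 30, 39]
Extract 10: [7, -6, 10, 26, 28, 30, 39]
Extract 7: [-6, 7, 10, 26, 28, 30, 39]


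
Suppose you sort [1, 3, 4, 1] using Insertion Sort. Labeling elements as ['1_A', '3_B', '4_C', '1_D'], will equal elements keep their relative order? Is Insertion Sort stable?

Trace Insertion Sort on the labeled array (the key is the number; the letter only tracks identity):
  Insert 3_B at index 1: [1_A, 3_B, 4_C, 1_D]
  Insert 4_C at index 2: [1_A, 3_B, 4_C, 1_D]
  Insert 1_D at index 1: [1_A, 1_D, 3_B, 4_C]
Final order: [1_A, 1_D, 3_B, 4_C]
Equal keys:
  value 1: originally 1_A, 1_D; after sorting 1_A, 1_D -> order preserved
All equal keys kept their original relative order. Insertion Sort is stable: elements are shifted only while they are strictly greater than the key, so a key is inserted after any equal elements already placed.
Answer: Stable


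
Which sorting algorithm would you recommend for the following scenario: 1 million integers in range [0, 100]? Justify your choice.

Best choice: Counting sort
Reason: O(n + k) where k=100 is small; linear time beats O(n log n)


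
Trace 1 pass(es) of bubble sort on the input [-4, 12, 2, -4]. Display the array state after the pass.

After pass 1: [-4, 2, -4, 12] (2 swaps)
Total swaps: 2


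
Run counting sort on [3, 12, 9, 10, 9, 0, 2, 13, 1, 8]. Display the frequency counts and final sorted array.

Count array: [1, 1, 1, 1, 0, 0, 0, 0, 1, 2, 1, 0, 1, 1]
(count[i] = number of elements equal to i)
Cumulative count: [1, 2, 3, 4, 4, 4, 4, 4, 5, 7, 8, 8, 9, 10]
Sorted: [0, 1, 2, 3, 8, 9, 9, 10, 12, 13]


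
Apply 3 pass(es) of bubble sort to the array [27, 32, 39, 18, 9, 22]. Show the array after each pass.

After pass 1: [27, 32, 18, 9, 22, 39] (3 swaps)
After pass 2: [27, 18, 9, 22, 32, 39] (3 swaps)
After pass 3: [18, 9, 22, 27, 32, 39] (3 swaps)
Total swaps: 9


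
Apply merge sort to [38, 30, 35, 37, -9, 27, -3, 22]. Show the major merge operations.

Divide and conquer:
  Merge [38] + [30] -> [30, 38]
  Merge [35] + [37] -> [35, 37]
  Merge [30, 38] + [35, 37] -> [30, 35, 37, 38]
  Merge [-9] + [27] -> [-9, 27]
  Merge [-3] + [22] -> [-3, 22]
  Merge [-9, 27] + [-3, 22] -> [-9, -3, 22, 27]
  Merge [30, 35, 37, 38] + [-9, -3, 22, 27] -> [-9, -3, 22, 27, 30, 35, 37, 38]


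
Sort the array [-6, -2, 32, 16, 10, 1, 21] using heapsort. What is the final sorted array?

Build heap: [32, 16, 21, -2, 10, 1, -6]
Extract 32: [21, 16, 1, -2, 10, -6, 32]
Extract 21: [16, 10, 1, -2, -6, 21, 32]
Extract 16: [10, -2, 1, -6, 16, 21, 32]
Extract 10: [1, -2, -6, 10, 16, 21, 32]
Extract 1: [-2, -6, 1, 10, 16, 21, 32]
Extract -2: [-6, -2, 1, 10, 16, 21, 32]


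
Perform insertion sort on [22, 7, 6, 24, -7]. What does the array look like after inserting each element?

First element 22 is already 'sorted'
Insert 7: shifted 1 elements -> [7, 22, 6, 24, -7]
Insert 6: shifted 2 elements -> [6, 7, 22, 24, -7]
Insert 24: shifted 0 elements -> [6, 7, 22, 24, -7]
Insert -7: shifted 4 elements -> [-7, 6, 7, 22, 24]


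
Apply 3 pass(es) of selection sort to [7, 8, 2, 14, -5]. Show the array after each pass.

Pass 1: Select minimum -5 at index 4, swap -> [-5, 8, 2, 14, 7]
Pass 2: Select minimum 2 at index 2, swap -> [-5, 2, 8, 14, 7]
Pass 3: Select minimum 7 at index 4, swap -> [-5, 2, 7, 14, 8]


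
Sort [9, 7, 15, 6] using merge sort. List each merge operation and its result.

Divide and conquer:
  Merge [9] + [7] -> [7, 9]
  Merge [15] + [6] -> [6, 15]
  Merge [7, 9] + [6, 15] -> [6, 7, 9, 15]


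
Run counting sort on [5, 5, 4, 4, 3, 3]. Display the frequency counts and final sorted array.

Count array: [0, 0, 0, 2, 2, 2]
(count[i] = number of elements equal to i)
Cumulative count: [0, 0, 0, 2, 4, 6]
Sorted: [3, 3, 4, 4, 5, 5]


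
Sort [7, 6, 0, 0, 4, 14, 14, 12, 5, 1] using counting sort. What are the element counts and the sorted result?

Count array: [2, 1, 0, 0, 1, 1, 1, 1, 0, 0, 0, 0, 1, 0, 2]
(count[i] = number of elements equal to i)
Cumulative count: [2, 3, 3, 3, 4, 5, 6, 7, 7, 7, 7, 7, 8, 8, 10]
Sorted: [0, 0, 1, 4, 5, 6, 7, 12, 14, 14]


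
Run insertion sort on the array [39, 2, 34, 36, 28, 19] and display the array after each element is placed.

First element 39 is already 'sorted'
Insert 2: shifted 1 elements -> [2, 39, 34, 36, 28, 19]
Insert 34: shifted 1 elements -> [2, 34, 39, 36, 28, 19]
Insert 36: shifted 1 elements -> [2, 34, 36, 39, 28, 19]
Insert 28: shifted 3 elements -> [2, 28, 34, 36, 39, 19]
Insert 19: shifted 4 elements -> [2, 19, 28, 34, 36, 39]


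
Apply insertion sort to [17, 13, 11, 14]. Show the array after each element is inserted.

First element 17 is already 'sorted'
Insert 13: shifted 1 elements -> [13, 17, 11, 14]
Insert 11: shifted 2 elements -> [11, 13, 17, 14]
Insert 14: shifted 1 elements -> [11, 13, 14, 17]


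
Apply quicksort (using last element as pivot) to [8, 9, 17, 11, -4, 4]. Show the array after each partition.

Partition 1: pivot=4 at index 1 -> [-4, 4, 17, 11, 8, 9]
Partition 2: pivot=9 at index 3 -> [-4, 4, 8, 9, 17, 11]
Partition 3: pivot=11 at index 4 -> [-4, 4, 8, 9, 11, 17]


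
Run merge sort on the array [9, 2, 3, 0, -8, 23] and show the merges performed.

Divide and conquer:
  Merge [2] + [3] -> [2, 3]
  Merge [9] + [2, 3] -> [2, 3, 9]
  Merge [-8] + [23] -> [-8, 23]
  Merge [0] + [-8, 23] -> [-8, 0, 23]
  Merge [2, 3, 9] + [-8, 0, 23] -> [-8, 0, 2, 3, 9, 23]


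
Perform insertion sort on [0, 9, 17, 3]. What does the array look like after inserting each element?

First element 0 is already 'sorted'
Insert 9: shifted 0 elements -> [0, 9, 17, 3]
Insert 17: shifted 0 elements -> [0, 9, 17, 3]
Insert 3: shifted 2 elements -> [0, 3, 9, 17]


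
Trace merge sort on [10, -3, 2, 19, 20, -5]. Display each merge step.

Divide and conquer:
  Merge [-3] + [2] -> [-3, 2]
  Merge [10] + [-3, 2] -> [-3, 2, 10]
  Merge [20] + [-5] -> [-5, 20]
  Merge [19] + [-5, 20] -> [-5, 19, 20]
  Merge [-3, 2, 10] + [-5, 19, 20] -> [-5, -3, 2, 10, 19, 20]


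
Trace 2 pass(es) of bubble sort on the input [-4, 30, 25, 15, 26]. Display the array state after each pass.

After pass 1: [-4, 25, 15, 26, 30] (3 swaps)
After pass 2: [-4, 15, 25, 26, 30] (1 swaps)
Total swaps: 4


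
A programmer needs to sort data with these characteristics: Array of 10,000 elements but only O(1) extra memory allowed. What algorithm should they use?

Best choice: Heapsort
Reason: Heapsort rearranges the array in place using O(1) auxiliary space and still guarantees O(n log n) time; quicksort partitions in place but needs Theta(log n) stack space for recursion (O(n) in the worst case), and mergesort requires O(n) auxiliary space


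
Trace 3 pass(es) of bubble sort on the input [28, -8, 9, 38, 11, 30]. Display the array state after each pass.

After pass 1: [-8, 9, 28, 11, 30, 38] (4 swaps)
After pass 2: [-8, 9, 11, 28, 30, 38] (1 swaps)
After pass 3: [-8, 9, 11, 28, 30, 38] (0 swaps)
Total swaps: 5


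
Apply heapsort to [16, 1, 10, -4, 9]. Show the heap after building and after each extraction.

Build heap: [16, 9, 10, -4, 1]
Extract 16: [10, 9, 1, -4, 16]
Extract 10: [9, -4, 1, 10, 16]
Extract 9: [1, -4, 9, 10, 16]
Extract 1: [-4, 1, 9, 10, 16]


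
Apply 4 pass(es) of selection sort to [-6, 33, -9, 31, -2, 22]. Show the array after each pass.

Pass 1: Select minimum -9 at index 2, swap -> [-9, 33, -6, 31, -2, 22]
Pass 2: Select minimum -6 at index 2, swap -> [-9, -6, 33, 31, -2, 22]
Pass 3: Select minimum -2 at index 4, swap -> [-9, -6, -2, 31, 33, 22]
Pass 4: Select minimum 22 at index 5, swap -> [-9, -6, -2, 22, 33, 31]


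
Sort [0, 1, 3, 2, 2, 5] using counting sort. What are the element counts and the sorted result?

Count array: [1, 1, 2, 1, 0, 1]
(count[i] = number of elements equal to i)
Cumulative count: [1, 2, 4, 5, 5, 6]
Sorted: [0, 1, 2, 2, 3, 5]


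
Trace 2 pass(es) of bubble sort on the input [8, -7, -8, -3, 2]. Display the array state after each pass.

After pass 1: [-7, -8, -3, 2, 8] (4 swaps)
After pass 2: [-8, -7, -3, 2, 8] (1 swaps)
Total swaps: 5


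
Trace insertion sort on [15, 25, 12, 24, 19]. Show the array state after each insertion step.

First element 15 is already 'sorted'
Insert 25: shifted 0 elements -> [15, 25, 12, 24, 19]
Insert 12: shifted 2 elements -> [12, 15, 25, 24, 19]
Insert 24: shifted 1 elements -> [12, 15, 24, 25, 19]
Insert 19: shifted 2 elements -> [12, 15, 19, 24, 25]


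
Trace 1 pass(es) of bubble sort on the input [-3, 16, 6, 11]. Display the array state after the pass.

After pass 1: [-3, 6, 11, 16] (2 swaps)
Total swaps: 2


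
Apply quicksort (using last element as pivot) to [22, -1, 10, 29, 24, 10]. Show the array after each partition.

Partition 1: pivot=10 at index 2 -> [-1, 10, 10, 29, 24, 22]
Partition 2: pivot=10 at index 1 -> [-1, 10, 10, 29, 24, 22]
Partition 3: pivot=22 at index 3 -> [-1, 10, 10, 22, 24, 29]
Partition 4: pivot=29 at index 5 -> [-1, 10, 10, 22, 24, 29]


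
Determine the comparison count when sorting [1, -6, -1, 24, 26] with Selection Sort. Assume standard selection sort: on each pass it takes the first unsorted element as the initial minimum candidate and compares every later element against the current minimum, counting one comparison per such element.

Pass 1: scan indices 1..4 for the minimum = 4 comparison(s); min is -6, place at index 0 -> [-6, 1, -1, 24, 26]
Pass 2: scan indices 2..4 for the minimum = 3 comparison(s); min is -1, place at index 1 -> [-6, -1, 1, 24, 26]
Pass 3: scan indices 3..4 for the minimum = 2 comparison(s); min is 1, place at index 2 -> [-6, -1, 1, 24, 26]
Pass 4: scan indices 4..4 for the minimum = 1 comparison(s); min is 24, place at index 3 -> [-6, -1, 1, 24, 26]
Selection sort always scans the whole unsorted suffix, so the count is (n-1) + (n-2) + ... + 1 = n(n-1)/2 = 5*4/2 = 10 regardless of the input order.
Total comparisons: 4 + 3 + 2 + 1 = 10


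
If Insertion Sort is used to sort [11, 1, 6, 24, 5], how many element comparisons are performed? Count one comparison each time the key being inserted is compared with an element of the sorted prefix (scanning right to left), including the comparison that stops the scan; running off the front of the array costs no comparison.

Insert 1: 11 > 1 (shift), reached front = 1 comparison(s) -> [1, 11, 6, 24, 5]
Insert 6: 11 > 6 (shift), 1 <= 6 (stop) = 2 comparison(s) -> [1, 6, 11, 24, 5]
Insert 24: 11 <= 24 (stop) = 1 comparison(s) -> [1, 6, 11, 24, 5]
Insert 5: 24 > 5 (shift), 11 > 5 (shift), 6 > 5 (shift), 1 <= 5 (stop) = 4 comparison(s) -> [1, 5, 6, 11, 24]
Total comparisons: 1 + 2 + 1 + 4 = 8


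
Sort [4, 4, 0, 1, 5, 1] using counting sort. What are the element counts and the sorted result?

Count array: [1, 2, 0, 0, 2, 1]
(count[i] = number of elements equal to i)
Cumulative count: [1, 3, 3, 3, 5, 6]
Sorted: [0, 1, 1, 4, 4, 5]


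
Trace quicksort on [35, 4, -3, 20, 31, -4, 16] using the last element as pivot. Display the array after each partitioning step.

Partition 1: pivot=16 at index 3 -> [4, -3, -4, 16, 31, 35, 20]
Partition 2: pivot=-4 at index 0 -> [-4, -3, 4, 16, 31, 35, 20]
Partition 3: pivot=4 at index 2 -> [-4, -3, 4, 16, 31, 35, 20]
Partition 4: pivot=20 at index 4 -> [-4, -3, 4, 16, 20, 35, 31]
Partition 5: pivot=31 at index 5 -> [-4, -3, 4, 16, 20, 31, 35]


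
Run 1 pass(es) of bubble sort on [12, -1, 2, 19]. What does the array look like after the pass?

After pass 1: [-1, 2, 12, 19] (2 swaps)
Total swaps: 2


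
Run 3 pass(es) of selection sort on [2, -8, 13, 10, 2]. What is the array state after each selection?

Pass 1: Select minimum -8 at index 1, swap -> [-8, 2, 13, 10, 2]
Pass 2: Select minimum 2 at index 1, swap -> [-8, 2, 13, 10, 2]
Pass 3: Select minimum 2 at index 4, swap -> [-8, 2, 2, 10, 13]


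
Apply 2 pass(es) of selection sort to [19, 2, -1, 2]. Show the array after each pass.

Pass 1: Select minimum -1 at index 2, swap -> [-1, 2, 19, 2]
Pass 2: Select minimum 2 at index 1, swap -> [-1, 2, 19, 2]


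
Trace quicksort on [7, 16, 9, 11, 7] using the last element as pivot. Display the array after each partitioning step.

Partition 1: pivot=7 at index 1 -> [7, 7, 9, 11, 16]
Partition 2: pivot=16 at index 4 -> [7, 7, 9, 11, 16]
Partition 3: pivot=11 at index 3 -> [7, 7, 9, 11, 16]


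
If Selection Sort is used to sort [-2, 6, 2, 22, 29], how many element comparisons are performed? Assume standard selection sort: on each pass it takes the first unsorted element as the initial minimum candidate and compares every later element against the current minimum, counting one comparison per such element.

Pass 1: scan indices 1..4 for the minimum = 4 comparison(s); min is -2, place at index 0 -> [-2, 6, 2, 22, 29]
Pass 2: scan indices 2..4 for the minimum = 3 comparison(s); min is 2, place at index 1 -> [-2, 2, 6, 22, 29]
Pass 3: scan indices 3..4 for the minimum = 2 comparison(s); min is 6, place at index 2 -> [-2, 2, 6, 22, 29]
Pass 4: scan indices 4..4 for the minimum = 1 comparison(s); min is 22, place at index 3 -> [-2, 2, 6, 22, 29]
Selection sort always scans the whole unsorted suffix, so the count is (n-1) + (n-2) + ... + 1 = n(n-1)/2 = 5*4/2 = 10 regardless of the input order.
Total comparisons: 4 + 3 + 2 + 1 = 10


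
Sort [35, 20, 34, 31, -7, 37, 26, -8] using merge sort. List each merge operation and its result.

Divide and conquer:
  Merge [35] + [20] -> [20, 35]
  Merge [34] + [31] -> [31, 34]
  Merge [20, 35] + [31, 34] -> [20, 31, 34, 35]
  Merge [-7] + [37] -> [-7, 37]
  Merge [26] + [-8] -> [-8, 26]
  Merge [-7, 37] + [-8, 26] -> [-8, -7, 26, 37]
  Merge [20, 31, 34, 35] + [-8, -7, 26, 37] -> [-8, -7, 20, 26, 31, 34, 35, 37]


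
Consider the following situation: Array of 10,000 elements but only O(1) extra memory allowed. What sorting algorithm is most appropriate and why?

Best choice: Heapsort
Reason: Heapsort rearranges the array in place using O(1) auxiliary space and still guarantees O(n log n) time; quicksort partitions in place but needs Theta(log n) stack space for recursion (O(n) in the worst case), and mergesort requires O(n) auxiliary space


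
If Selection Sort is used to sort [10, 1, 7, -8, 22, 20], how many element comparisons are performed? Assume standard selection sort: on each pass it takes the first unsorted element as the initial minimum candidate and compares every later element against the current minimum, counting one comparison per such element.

Pass 1: scan indices 1..5 for the minimum = 5 comparison(s); min is -8, place at index 0 -> [-8, 1, 7, 10, 22, 20]
Pass 2: scan indices 2..5 for the minimum = 4 comparison(s); min is 1, place at index 1 -> [-8, 1, 7, 10, 22, 20]
Pass 3: scan indices 3..5 for the minimum = 3 comparison(s); min is 7, place at index 2 -> [-8, 1, 7, 10, 22, 20]
Pass 4: scan indices 4..5 for the minimum = 2 comparison(s); min is 10, place at index 3 -> [-8, 1, 7, 10, 22, 20]
Pass 5: scan indices 5..5 for the minimum = 1 comparison(s); min is 20, place at index 4 -> [-8, 1, 7, 10, 20, 22]
Selection sort always scans the whole unsorted suffix, so the count is (n-1) + (n-2) + ... + 1 = n(n-1)/2 = 6*5/2 = 15 regardless of the input order.
Total comparisons: 5 + 4 + 3 + 2 + 1 = 15


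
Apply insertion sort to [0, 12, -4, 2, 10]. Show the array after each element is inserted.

First element 0 is already 'sorted'
Insert 12: shifted 0 elements -> [0, 12, -4, 2, 10]
Insert -4: shifted 2 elements -> [-4, 0, 12, 2, 10]
Insert 2: shifted 1 elements -> [-4, 0, 2, 12, 10]
Insert 10: shifted 1 elements -> [-4, 0, 2, 10, 12]


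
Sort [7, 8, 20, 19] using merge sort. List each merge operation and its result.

Divide and conquer:
  Merge [7] + [8] -> [7, 8]
  Merge [20] + [19] -> [19, 20]
  Merge [7, 8] + [19, 20] -> [7, 8, 19, 20]


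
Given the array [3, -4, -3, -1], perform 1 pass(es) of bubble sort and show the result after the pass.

After pass 1: [-4, -3, -1, 3] (3 swaps)
Total swaps: 3


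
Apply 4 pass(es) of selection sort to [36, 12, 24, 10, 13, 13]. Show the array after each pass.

Pass 1: Select minimum 10 at index 3, swap -> [10, 12, 24, 36, 13, 13]
Pass 2: Select minimum 12 at index 1, swap -> [10, 12, 24, 36, 13, 13]
Pass 3: Select minimum 13 at index 4, swap -> [10, 12, 13, 36, 24, 13]
Pass 4: Select minimum 13 at index 5, swap -> [10, 12, 13, 13, 24, 36]


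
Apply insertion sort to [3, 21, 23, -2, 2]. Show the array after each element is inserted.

First element 3 is already 'sorted'
Insert 21: shifted 0 elements -> [3, 21, 23, -2, 2]
Insert 23: shifted 0 elements -> [3, 21, 23, -2, 2]
Insert -2: shifted 3 elements -> [-2, 3, 21, 23, 2]
Insert 2: shifted 3 elements -> [-2, 2, 3, 21, 23]


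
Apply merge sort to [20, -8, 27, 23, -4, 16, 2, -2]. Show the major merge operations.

Divide and conquer:
  Merge [20] + [-8] -> [-8, 20]
  Merge [27] + [23] -> [23, 27]
  Merge [-8, 20] + [23, 27] -> [-8, 20, 23, 27]
  Merge [-4] + [16] -> [-4, 16]
  Merge [2] + [-2] -> [-2, 2]
  Merge [-4, 16] + [-2, 2] -> [-4, -2, 2, 16]
  Merge [-8, 20, 23, 27] + [-4, -2, 2, 16] -> [-8, -4, -2, 2, 16, 20, 23, 27]


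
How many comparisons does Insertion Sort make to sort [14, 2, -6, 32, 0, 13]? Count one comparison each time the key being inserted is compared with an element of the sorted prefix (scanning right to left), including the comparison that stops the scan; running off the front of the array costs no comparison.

Insert 2: 14 > 2 (shift), reached front = 1 comparison(s) -> [2, 14, -6, 32, 0, 13]
Insert -6: 14 > -6 (shift), 2 > -6 (shift), reached front = 2 comparison(s) -> [-6, 2, 14, 32, 0, 13]
Insert 32: 14 <= 32 (stop) = 1 comparison(s) -> [-6, 2, 14, 32, 0, 13]
Insert 0: 32 > 0 (shift), 14 > 0 (shift), 2 > 0 (shift), -6 <= 0 (stop) = 4 comparison(s) -> [-6, 0, 2, 14, 32, 13]
Insert 13: 32 > 13 (shift), 14 > 13 (shift), 2 <= 13 (stop) = 3 comparison(s) -> [-6, 0, 2, 13, 14, 32]
Total comparisons: 1 + 2 + 1 + 4 + 3 = 11


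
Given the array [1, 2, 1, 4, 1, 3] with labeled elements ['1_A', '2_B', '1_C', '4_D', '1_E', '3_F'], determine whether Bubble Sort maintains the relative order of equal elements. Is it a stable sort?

Trace Bubble Sort on the labeled array (the key is the number; the letter only tracks identity):
  After pass 1: [1_A, 1_C, 2_B, 1_E, 3_F, 4_D]
  After pass 2: [1_A, 1_C, 1_E, 2_B, 3_F, 4_D]
  After pass 3: [1_A, 1_C, 1_E, 2_B, 3_F, 4_D] (no swaps, done)
Final order: [1_A, 1_C, 1_E, 2_B, 3_F, 4_D]
Equal keys:
  value 1: originally 1_A, 1_C, 1_E; after sorting 1_A, 1_C, 1_E -> order preserved
All equal keys kept their original relative order. Bubble Sort is stable: it only swaps adjacent elements when the left one is strictly greater, so equal keys never move past each other.
Answer: Stable


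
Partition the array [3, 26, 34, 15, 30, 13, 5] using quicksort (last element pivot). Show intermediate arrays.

Partition 1: pivot=5 at index 1 -> [3, 5, 34, 15, 30, 13, 26]
Partition 2: pivot=26 at index 4 -> [3, 5, 15, 13, 26, 34, 30]
Partition 3: pivot=13 at index 2 -> [3, 5, 13, 15, 26, 34, 30]
Partition 4: pivot=30 at index 5 -> [3, 5, 13, 15, 26, 30, 34]


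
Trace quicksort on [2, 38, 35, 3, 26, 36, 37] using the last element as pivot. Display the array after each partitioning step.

Partition 1: pivot=37 at index 5 -> [2, 35, 3, 26, 36, 37, 38]
Partition 2: pivot=36 at index 4 -> [2, 35, 3, 26, 36, 37, 38]
Partition 3: pivot=26 at index 2 -> [2, 3, 26, 35, 36, 37, 38]
Partition 4: pivot=3 at index 1 -> [2, 3, 26, 35, 36, 37, 38]


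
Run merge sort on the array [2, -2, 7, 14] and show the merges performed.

Divide and conquer:
  Merge [2] + [-2] -> [-2, 2]
  Merge [7] + [14] -> [7, 14]
  Merge [-2, 2] + [7, 14] -> [-2, 2, 7, 14]


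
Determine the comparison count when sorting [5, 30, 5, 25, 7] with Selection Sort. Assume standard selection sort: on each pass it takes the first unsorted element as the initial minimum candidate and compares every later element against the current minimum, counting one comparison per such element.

Pass 1: scan indices 1..4 for the minimum = 4 comparison(s); min is 5, place at index 0 -> [5, 30, 5, 25, 7]
Pass 2: scan indices 2..4 for the minimum = 3 comparison(s); min is 5, place at index 1 -> [5, 5, 30, 25, 7]
Pass 3: scan indices 3..4 for the minimum = 2 comparison(s); min is 7, place at index 2 -> [5, 5, 7, 25, 30]
Pass 4: scan indices 4..4 for the minimum = 1 comparison(s); min is 25, place at index 3 -> [5, 5, 7, 25, 30]
Selection sort always scans the whole unsorted suffix, so the count is (n-1) + (n-2) + ... + 1 = n(n-1)/2 = 5*4/2 = 10 regardless of the input order.
Total comparisons: 4 + 3 + 2 + 1 = 10


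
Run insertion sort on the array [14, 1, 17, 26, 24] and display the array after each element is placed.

First element 14 is already 'sorted'
Insert 1: shifted 1 elements -> [1, 14, 17, 26, 24]
Insert 17: shifted 0 elements -> [1, 14, 17, 26, 24]
Insert 26: shifted 0 elements -> [1, 14, 17, 26, 24]
Insert 24: shifted 1 elements -> [1, 14, 17, 24, 26]


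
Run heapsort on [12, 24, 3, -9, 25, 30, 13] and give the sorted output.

Build heap: [30, 25, 13, -9, 24, 3, 12]
Extract 30: [25, 24, 13, -9, 12, 3, 30]
Extract 25: [24, 12, 13, -9, 3, 25, 30]
Extract 24: [13, 12, 3, -9, 24, 25, 30]
Extract 13: [12, -9, 3, 13, 24, 25, 30]
Extract 12: [3, -9, 12, 13, 24, 25, 30]
Extract 3: [-9, 3, 12, 13, 24, 25, 30]


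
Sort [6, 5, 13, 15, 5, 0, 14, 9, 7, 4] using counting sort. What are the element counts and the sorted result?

Count array: [1, 0, 0, 0, 1, 2, 1, 1, 0, 1, 0, 0, 0, 1, 1, 1]
(count[i] = number of elements equal to i)
Cumulative count: [1, 1, 1, 1, 2, 4, 5, 6, 6, 7, 7, 7, 7, 8, 9, 10]
Sorted: [0, 4, 5, 5, 6, 7, 9, 13, 14, 15]


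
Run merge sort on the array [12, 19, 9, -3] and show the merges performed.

Divide and conquer:
  Merge [12] + [19] -> [12, 19]
  Merge [9] + [-3] -> [-3, 9]
  Merge [12, 19] + [-3, 9] -> [-3, 9, 12, 19]


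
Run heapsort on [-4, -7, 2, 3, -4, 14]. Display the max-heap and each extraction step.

Build heap: [14, 3, 2, -7, -4, -4]
Extract 14: [3, -4, 2, -7, -4, 14]
Extract 3: [2, -4, -4, -7, 3, 14]
Extract 2: [-4, -7, -4, 2, 3, 14]
Extract -4: [-4, -7, -4, 2, 3, 14]
Extract -4: [-7, -4, -4, 2, 3, 14]


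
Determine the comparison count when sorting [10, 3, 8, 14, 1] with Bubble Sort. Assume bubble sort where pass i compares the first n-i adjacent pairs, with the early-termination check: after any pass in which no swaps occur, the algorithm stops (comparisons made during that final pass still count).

Pass 1: compare adjacent pairs (0,1)..(3,4) = 4 comparison(s), 3 swap(s) -> [3, 8, 10, 1, 14]
Pass 2: compare adjacent pairs (0,1)..(2,3) = 3 comparison(s), 1 swap(s) -> [3, 8, 1, 10, 14]
Pass 3: compare adjacent pairs (0,1)..(1,2) = 2 comparison(s), 1 swap(s) -> [3, 1, 8, 10, 14]
Pass 4: compare adjacent pairs (0,1)..(0,1) = 1 comparison(s), 1 swap(s) -> [1, 3, 8, 10, 14]
Every pass made at least one swap, so all n-1 passes run.
Total comparisons: 4 + 3 + 2 + 1 = 10


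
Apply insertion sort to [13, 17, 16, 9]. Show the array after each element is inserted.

First element 13 is already 'sorted'
Insert 17: shifted 0 elements -> [13, 17, 16, 9]
Insert 16: shifted 1 elements -> [13, 16, 17, 9]
Insert 9: shifted 3 elements -> [9, 13, 16, 17]


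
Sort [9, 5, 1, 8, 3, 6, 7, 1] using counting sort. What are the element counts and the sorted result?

Count array: [0, 2, 0, 1, 0, 1, 1, 1, 1, 1]
(count[i] = number of elements equal to i)
Cumulative count: [0, 2, 2, 3, 3, 4, 5, 6, 7, 8]
Sorted: [1, 1, 3, 5, 6, 7, 8, 9]


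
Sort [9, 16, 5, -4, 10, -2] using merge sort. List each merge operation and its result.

Divide and conquer:
  Merge [16] + [5] -> [5, 16]
  Merge [9] + [5, 16] -> [5, 9, 16]
  Merge [10] + [-2] -> [-2, 10]
  Merge [-4] + [-2, 10] -> [-4, -2, 10]
  Merge [5, 9, 16] + [-4, -2, 10] -> [-4, -2, 5, 9, 10, 16]


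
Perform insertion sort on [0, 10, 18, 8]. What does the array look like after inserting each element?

First element 0 is already 'sorted'
Insert 10: shifted 0 elements -> [0, 10, 18, 8]
Insert 18: shifted 0 elements -> [0, 10, 18, 8]
Insert 8: shifted 2 elements -> [0, 8, 10, 18]


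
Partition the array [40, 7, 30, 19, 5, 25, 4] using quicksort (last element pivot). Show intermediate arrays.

Partition 1: pivot=4 at index 0 -> [4, 7, 30, 19, 5, 25, 40]
Partition 2: pivot=40 at index 6 -> [4, 7, 30, 19, 5, 25, 40]
Partition 3: pivot=25 at index 4 -> [4, 7, 19, 5, 25, 30, 40]
Partition 4: pivot=5 at index 1 -> [4, 5, 19, 7, 25, 30, 40]
Partition 5: pivot=7 at index 2 -> [4, 5, 7, 19, 25, 30, 40]


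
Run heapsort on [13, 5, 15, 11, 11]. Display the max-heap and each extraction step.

Build heap: [15, 11, 13, 5, 11]
Extract 15: [13, 11, 11, 5, 15]
Extract 13: [11, 5, 11, 13, 15]
Extract 11: [11, 5, 11, 13, 15]
Extract 11: [5, 11, 11, 13, 15]


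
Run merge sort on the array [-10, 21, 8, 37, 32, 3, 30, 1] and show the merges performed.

Divide and conquer:
  Merge [-10] + [21] -> [-10, 21]
  Merge [8] + [37] -> [8, 37]
  Merge [-10, 21] + [8, 37] -> [-10, 8, 21, 37]
  Merge [32] + [3] -> [3, 32]
  Merge [30] + [1] -> [1, 30]
  Merge [3, 32] + [1, 30] -> [1, 3, 30, 32]
  Merge [-10, 8, 21, 37] + [1, 3, 30, 32] -> [-10, 1, 3, 8, 21, 30, 32, 37]


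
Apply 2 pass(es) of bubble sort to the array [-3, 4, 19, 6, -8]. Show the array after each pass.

After pass 1: [-3, 4, 6, -8, 19] (2 swaps)
After pass 2: [-3, 4, -8, 6, 19] (1 swaps)
Total swaps: 3


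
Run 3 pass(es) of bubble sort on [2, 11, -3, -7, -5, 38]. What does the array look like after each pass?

After pass 1: [2, -3, -7, -5, 11, 38] (3 swaps)
After pass 2: [-3, -7, -5, 2, 11, 38] (3 swaps)
After pass 3: [-7, -5, -3, 2, 11, 38] (2 swaps)
Total swaps: 8


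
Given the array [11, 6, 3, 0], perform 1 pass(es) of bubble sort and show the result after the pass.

After pass 1: [6, 3, 0, 11] (3 swaps)
Total swaps: 3


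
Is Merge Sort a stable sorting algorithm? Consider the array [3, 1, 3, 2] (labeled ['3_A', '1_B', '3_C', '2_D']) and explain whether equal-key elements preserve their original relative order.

Trace Merge Sort on the labeled array (the key is the number; the letter only tracks identity):
  Merge [3_A] + [1_B] -> [1_B, 3_A]
  Merge [3_C] + [2_D] -> [2_D, 3_C]
  Merge [1_B, 3_A] + [2_D, 3_C] -> [1_B, 2_D, 3_A, 3_C]
Final order: [1_B, 2_D, 3_A, 3_C]
Equal keys:
  value 3: originally 3_A, 3_C; after sorting 3_A, 3_C -> order preserved
All equal keys kept their original relative order. Merge Sort is stable: when the heads of the two halves are equal the merge takes from the left half first.
Answer: Stable


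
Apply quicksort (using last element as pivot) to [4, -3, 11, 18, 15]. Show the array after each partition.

Partition 1: pivot=15 at index 3 -> [4, -3, 11, 15, 18]
Partition 2: pivot=11 at index 2 -> [4, -3, 11, 15, 18]
Partition 3: pivot=-3 at index 0 -> [-3, 4, 11, 15, 18]
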